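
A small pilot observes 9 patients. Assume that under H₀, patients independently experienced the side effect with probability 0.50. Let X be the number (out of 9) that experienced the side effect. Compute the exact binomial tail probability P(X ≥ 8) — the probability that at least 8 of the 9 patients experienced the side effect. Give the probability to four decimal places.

P = 0.0195

X is binomial with n = 9 and p = 0.50.
P(X ≥ 8) = C(9,8)·0.50^8·0.50^1 + C(9,9)·0.50^9·0.50^0.
= 0.017578 + 0.001953 = 0.0195.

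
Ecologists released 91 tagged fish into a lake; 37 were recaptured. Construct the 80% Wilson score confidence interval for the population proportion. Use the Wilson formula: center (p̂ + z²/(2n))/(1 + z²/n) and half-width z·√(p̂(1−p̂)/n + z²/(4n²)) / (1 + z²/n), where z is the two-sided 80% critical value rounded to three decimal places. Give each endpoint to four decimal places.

Here p̂ = 37/91 = 0.40659 and z = 1.282 (z² = 1.643524).
Denominator 1 + z²/n = 1 + 1.643524/91 = 1.018061.
Center = (0.40659 + 0.009030)/1.018061 = 0.40825.
Radicand: p̂(1−p̂)/n + z²/(4n²) = 0.002651376 + 0.000049617 = 0.002700993.
Half-width = z·√(radicand)/denom = 1.282·0.051971/1.018061 = 0.06544.
So the interval runs from 0.3428 to 0.4737.

(0.3428, 0.4737)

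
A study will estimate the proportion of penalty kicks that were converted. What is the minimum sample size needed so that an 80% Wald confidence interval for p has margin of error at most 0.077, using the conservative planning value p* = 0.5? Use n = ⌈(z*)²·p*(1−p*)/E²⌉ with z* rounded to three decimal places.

z* = 1.282 at the 80% level.
p*(1−p*) = 0.50·0.50 = 0.2500.
(z*)²·p*(1−p*)/E² = 1.643524·0.2500/0.005929 = 69.300.
⌈69.300⌉ = 70.

n = 70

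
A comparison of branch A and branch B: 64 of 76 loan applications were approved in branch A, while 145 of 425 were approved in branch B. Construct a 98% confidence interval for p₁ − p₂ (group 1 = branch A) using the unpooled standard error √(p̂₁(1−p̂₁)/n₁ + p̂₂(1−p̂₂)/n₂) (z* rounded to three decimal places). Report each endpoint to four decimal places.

p̂₁ = 64/76 = 0.84211, p̂₂ = 145/425 = 0.34118; p̂₁ − p̂₂ = 0.50093.
Unpooled SE = √(p̂₁(1−p̂₁)/n₁ + p̂₂(1−p̂₂)/n₂) = √(0.001749526 + 0.000528883) = 0.047733.
z* = 2.326 at the 98% level. Margin of error = 0.11103.
Interval: 0.50093 ± 0.11103 → (0.3899, 0.6120).

(0.3899, 0.6120)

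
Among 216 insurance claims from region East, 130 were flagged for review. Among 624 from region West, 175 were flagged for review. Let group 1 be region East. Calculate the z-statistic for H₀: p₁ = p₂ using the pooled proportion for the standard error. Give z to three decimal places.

p̂₁ = 130/216 = 0.60185, p̂₂ = 175/624 = 0.28045.
Pooling: p̂ = 305/840 = 0.36310.
SE = √[p̂(1−p̂)(1/n₁+1/n₂)] = √[0.36310·0.63690·(1/216+1/624)] ≈ 0.037964.
z = 0.32140/0.037964 = 8.466.

z = 8.466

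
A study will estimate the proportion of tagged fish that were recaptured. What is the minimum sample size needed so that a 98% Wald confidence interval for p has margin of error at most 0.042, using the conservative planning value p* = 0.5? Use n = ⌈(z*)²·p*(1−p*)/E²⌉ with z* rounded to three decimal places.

n = 767

The 98% critical value is z* = 2.326.
p*(1−p*) = 0.2500.
(z*)²·p*(1−p*)/E² = 5.410276·0.2500/0.001764 = 766.762.
Rounding up, n = 767.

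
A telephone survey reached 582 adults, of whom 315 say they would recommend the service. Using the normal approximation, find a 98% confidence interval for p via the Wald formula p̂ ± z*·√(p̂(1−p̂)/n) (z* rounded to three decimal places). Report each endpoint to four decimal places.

(0.4932, 0.5893)

Sample proportion p̂ = 315/582 = 0.54124.
SE = √(p̂(1−p̂)/n) = √(0.248300/582) = 0.020655.
z* = 2.326 at the 98% level.
Margin of error: 2.326 × 0.020655 = 0.04804.
Interval: 0.54124 ± 0.04804 → (0.4932, 0.5893).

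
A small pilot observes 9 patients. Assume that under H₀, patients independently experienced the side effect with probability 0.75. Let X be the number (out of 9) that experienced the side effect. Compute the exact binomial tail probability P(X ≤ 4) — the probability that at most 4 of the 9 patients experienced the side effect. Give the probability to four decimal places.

X ~ Binomial(n=9, p=0.75).
P(X ≤ 4) = Σ_{j=0}^{4} C(9,j)·0.75^j·0.25^{9−j}.
= 0.000004 + 0.000103 + 0.001236 + 0.008652 + 0.038933 = 0.0489.

P = 0.0489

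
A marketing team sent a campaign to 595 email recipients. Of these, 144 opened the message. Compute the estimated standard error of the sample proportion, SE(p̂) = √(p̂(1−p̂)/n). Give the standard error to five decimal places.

SE = 0.01756

With x = 144 successes in n = 595, p̂ = 0.24202.
p̂(1−p̂) = 0.24202·0.75798 = 0.183446.
SE = √(0.183446/595) = 0.01756.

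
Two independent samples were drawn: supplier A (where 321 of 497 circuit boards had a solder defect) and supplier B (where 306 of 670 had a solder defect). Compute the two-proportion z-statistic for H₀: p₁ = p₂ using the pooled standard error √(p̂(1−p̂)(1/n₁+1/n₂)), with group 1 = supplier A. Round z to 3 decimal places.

z = 6.408

p̂₁ = 321/497 = 0.64588, p̂₂ = 306/670 = 0.45672.
Pooled p̂ = (321+306)/(497+670) = 627/1167 = 0.53728.
SE = √[p̂(1−p̂)(1/n₁+1/n₂)] = √[0.53728·0.46272·(1/497+1/670)] ≈ 0.029518.
z = 0.18916/0.029518 = 6.408.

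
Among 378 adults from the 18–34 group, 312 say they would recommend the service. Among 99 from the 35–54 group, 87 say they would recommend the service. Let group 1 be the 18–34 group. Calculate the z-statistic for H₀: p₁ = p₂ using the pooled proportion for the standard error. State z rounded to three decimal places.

z = -1.279

Sample proportions: p̂₁ = 312/378 = 0.82540 and p̂₂ = 87/99 = 0.87879.
Pooled p̂ = (312+87)/(378+99) = 399/477 = 0.83648.
SE = √[p̂(1−p̂)(1/n₁+1/n₂)] = √[0.83648·0.16352·(1/378+1/99)] ≈ 0.041755.
z = (p̂₁ − p̂₂)/SE = (0.82540 − 0.87879)/0.041755 = -0.05339/0.041755 = -1.279.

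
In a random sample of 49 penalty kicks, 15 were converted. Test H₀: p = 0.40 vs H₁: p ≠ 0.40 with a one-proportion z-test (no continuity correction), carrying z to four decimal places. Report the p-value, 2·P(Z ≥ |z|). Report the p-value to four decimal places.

p-value = 0.1798

p̂ = 15/49 = 0.30612.
Under H₀, SE = √(p₀(1−p₀)/n) = √(0.40·0.60/49) = √0.004897959 = 0.069985.
Test statistic (full precision, shown to 4 dp): z = (15/49 − 0.40)/SE₀ ≈ -1.3414.
From the standard normal, 2·P(Z ≥ |z|) = 0.1798.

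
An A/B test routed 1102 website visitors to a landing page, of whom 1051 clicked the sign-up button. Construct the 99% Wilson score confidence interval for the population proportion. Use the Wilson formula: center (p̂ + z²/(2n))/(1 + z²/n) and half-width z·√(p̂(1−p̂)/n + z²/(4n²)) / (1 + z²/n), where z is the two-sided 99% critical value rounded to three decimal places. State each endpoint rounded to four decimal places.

p̂ = 1051/1102 = 0.95372; z = 2.576, so z² = 6.635776.
1 + z²/n = 1.006022.
Center = (0.95372 + 0.003011)/1.006022 = 0.95100.
Radicand: p̂(1−p̂)/n + z²/(4n²) = 0.000040052 + 0.000001366 = 0.000041418.
Half-width = z·√(radicand)/denom = 2.576·0.006436/1.006022 = 0.01648.
CI: 0.95100 ± 0.01648 = (0.9345, 0.9675).

(0.9345, 0.9675)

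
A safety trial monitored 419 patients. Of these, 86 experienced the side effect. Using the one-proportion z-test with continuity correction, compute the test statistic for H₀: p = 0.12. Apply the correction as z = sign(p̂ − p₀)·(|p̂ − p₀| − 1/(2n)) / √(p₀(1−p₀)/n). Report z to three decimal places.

The sample proportion is 86/419 = 0.20525. p̂ − p₀ = 0.085251.
1/(2n) = 0.001193.
Corrected numerator: |0.085251| − 0.001193 = 0.084058.
Under H₀, SE = √(p₀(1−p₀)/n) = √(0.12·0.88/419) = √0.000252029 = 0.015875.
z = (+)0.084058/0.015875 = 5.295.

z = 5.295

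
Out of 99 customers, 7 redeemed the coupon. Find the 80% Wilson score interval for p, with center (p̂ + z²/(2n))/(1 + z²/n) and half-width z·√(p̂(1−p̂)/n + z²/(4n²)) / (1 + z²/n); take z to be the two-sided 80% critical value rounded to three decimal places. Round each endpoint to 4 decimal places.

(0.0442, 0.1112)

p̂ = 7/99 = 0.07071; z = 1.282, so z² = 1.643524.
1 + z²/n = 1.016601.
Center = (0.07071 + 0.008301)/1.016601 = 0.07772.
Radicand: p̂(1−p̂)/n + z²/(4n²) = 0.000663713 + 0.000041922 = 0.000705635.
Half-width = 1.282·√0.000705635/1.016601 = 0.03350.
CI: 0.07772 ± 0.03350 = (0.0442, 0.1112).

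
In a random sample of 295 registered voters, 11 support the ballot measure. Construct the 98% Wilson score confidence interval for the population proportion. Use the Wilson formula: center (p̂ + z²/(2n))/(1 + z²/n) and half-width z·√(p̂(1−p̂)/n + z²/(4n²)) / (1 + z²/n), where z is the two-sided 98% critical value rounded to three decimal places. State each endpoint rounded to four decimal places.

(0.0189, 0.0724)

p̂ = 11/295 = 0.03729; z = 2.326, so z² = 5.410276.
Denominator 1 + z²/n = 1 + 5.410276/295 = 1.018340.
Center = (0.03729 + 0.009170)/1.018340 = 0.04562.
Radicand: p̂(1−p̂)/n + z²/(4n²) = 0.000121687 + 0.000015542 = 0.000137229.
Half-width = 2.326·√0.000137229/1.018340 = 0.02676.
Interval: 0.04562 ± 0.02676 → (0.0189, 0.0724).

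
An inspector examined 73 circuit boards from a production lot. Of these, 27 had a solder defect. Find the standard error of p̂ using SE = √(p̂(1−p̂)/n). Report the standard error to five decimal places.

SE = 0.05650

p̂ = 27/73 = 0.36986.
p̂(1−p̂) = 0.36986·0.63014 = 0.233064.
Dividing by n and taking the root: √0.003192658 = 0.05650.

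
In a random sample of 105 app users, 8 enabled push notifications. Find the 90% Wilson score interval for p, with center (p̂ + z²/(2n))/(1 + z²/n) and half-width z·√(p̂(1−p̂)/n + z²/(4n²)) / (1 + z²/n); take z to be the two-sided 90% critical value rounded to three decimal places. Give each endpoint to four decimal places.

(0.0435, 0.1302)

p̂ = 8/105 = 0.07619; z = 1.645, so z² = 2.706025.
Denominator 1 + z²/n = 1 + 2.706025/105 = 1.025772.
Center = (0.07619 + 0.012886)/1.025772 = 0.08684.
Radicand: p̂(1−p̂)/n + z²/(4n²) = 0.000670338 + 0.000061361 = 0.000731699.
Half-width = 1.645·√0.000731699/1.025772 = 0.04338.
Interval: 0.08684 ± 0.04338 → (0.0435, 0.1302).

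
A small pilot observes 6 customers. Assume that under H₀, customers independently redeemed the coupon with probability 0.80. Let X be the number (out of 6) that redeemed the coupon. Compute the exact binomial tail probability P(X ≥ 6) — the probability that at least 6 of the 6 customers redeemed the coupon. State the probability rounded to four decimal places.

P = 0.2621

X ~ Binomial(n=6, p=0.80).
P(X ≥ 6) = C(6,6)·0.80^6·0.20^0.
= 0.262144 = 0.2621.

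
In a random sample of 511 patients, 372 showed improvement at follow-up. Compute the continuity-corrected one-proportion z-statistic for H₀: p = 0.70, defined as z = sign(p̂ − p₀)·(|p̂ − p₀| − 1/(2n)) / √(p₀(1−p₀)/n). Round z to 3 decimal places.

z = 1.332

The sample proportion is 372/511 = 0.72798. p̂ − p₀ = 0.027984.
Continuity correction 1/(2n) = 1/1022 = 0.000978.
Corrected numerator: |0.027984| − 0.000978 = 0.027006.
Under H₀, SE = √(p₀(1−p₀)/n) = √(0.70·0.30/511) = √0.000410959 = 0.020272.
z = +0.027006/0.020272 = 1.332.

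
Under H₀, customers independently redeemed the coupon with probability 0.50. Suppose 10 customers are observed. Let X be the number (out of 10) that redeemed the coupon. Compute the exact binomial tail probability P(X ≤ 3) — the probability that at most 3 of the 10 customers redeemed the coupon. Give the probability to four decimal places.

P = 0.1719

X ~ Binomial(n=10, p=0.50).
P(X ≤ 3) = C(10,0)·0.50^0·0.50^10 + C(10,1)·0.50^1·0.50^9 + C(10,2)·0.50^2·0.50^8 + C(10,3)·0.50^3·0.50^7.
= 0.000977 + 0.009766 + 0.043945 + 0.117188 = 0.1719.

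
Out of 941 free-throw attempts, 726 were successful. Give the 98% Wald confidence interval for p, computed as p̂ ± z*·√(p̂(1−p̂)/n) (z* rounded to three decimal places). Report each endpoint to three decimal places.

(0.740, 0.803)

With x = 726 successes in n = 941, p̂ = 0.77152.
Standard error of p̂: √(0.176277/941) = √0.000187330 = 0.013687.
For 98% confidence, z* = 2.326.
Margin of error: 2.326 × 0.013687 = 0.03184.
So the interval runs from 0.740 to 0.803.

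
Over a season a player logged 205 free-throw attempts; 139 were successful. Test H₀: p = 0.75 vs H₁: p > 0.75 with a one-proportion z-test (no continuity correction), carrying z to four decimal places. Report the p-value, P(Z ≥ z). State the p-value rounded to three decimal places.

p̂ = 139/205 = 0.67805.
Under H₀, SE = √(p₀(1−p₀)/n) = √(0.75·0.25/205) = √0.000914634 = 0.030243.
z = (p̂ − p₀)/SE = (139/205 − 0.75)/0.030243 ≈ -2.3791.
From the standard normal, P(Z ≥ z) = 0.991.

p-value = 0.991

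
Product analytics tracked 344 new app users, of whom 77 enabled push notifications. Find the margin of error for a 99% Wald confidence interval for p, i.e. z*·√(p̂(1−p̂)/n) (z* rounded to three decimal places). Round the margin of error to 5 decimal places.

ME = 0.05789

p̂ = 77/344 = 0.22384.
SE = √(p̂(1−p̂)/n) = √(0.173734/344) = 0.022473.
For 99% confidence, z* = 2.576.
So ME = 0.05789.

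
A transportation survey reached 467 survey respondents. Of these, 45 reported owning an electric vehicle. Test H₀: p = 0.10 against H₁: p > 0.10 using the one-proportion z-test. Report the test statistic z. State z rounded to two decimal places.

z = -0.26

Sample proportion p̂ = 45/467 = 0.09636.
Under H₀, SE = √(p₀(1−p₀)/n) = √(0.10·0.90/467) = √0.000192719 = 0.013882.
Test statistic: z = -0.00364/0.013882 = -0.26.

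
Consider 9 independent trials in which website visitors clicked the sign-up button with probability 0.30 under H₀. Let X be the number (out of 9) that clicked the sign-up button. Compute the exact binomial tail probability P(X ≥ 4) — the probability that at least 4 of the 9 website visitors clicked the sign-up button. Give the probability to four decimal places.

X ~ Binomial(n=9, p=0.30).
P(X ≥ 4) = Σ_{j=4}^{9} C(9,j)·0.30^j·0.70^{9−j}.
= 0.171532 + 0.073514 + 0.021004 + 0.003858 + 0.000413 + 0.000020 = 0.2703.

P = 0.2703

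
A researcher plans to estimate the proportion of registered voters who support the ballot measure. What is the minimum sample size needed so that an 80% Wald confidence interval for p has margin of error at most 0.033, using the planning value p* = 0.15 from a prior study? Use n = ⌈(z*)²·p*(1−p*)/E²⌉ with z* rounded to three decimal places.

For 80% confidence, z* = 1.282.
p*(1−p*) = 0.15·0.85 = 0.1275.
(z*)²·p*(1−p*)/E² = 1.643524·0.1275/0.001089 = 192.424.
Rounding up, n = 193.

n = 193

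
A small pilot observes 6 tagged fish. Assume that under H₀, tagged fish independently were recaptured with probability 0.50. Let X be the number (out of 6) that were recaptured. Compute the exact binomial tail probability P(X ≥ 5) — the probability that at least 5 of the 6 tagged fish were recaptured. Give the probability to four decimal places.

X ~ Binomial(n=6, p=0.50).
P(X ≥ 5) = C(6,5)·0.50^5·0.50^1 + C(6,6)·0.50^6·0.50^0.
= 0.093750 + 0.015625 = 0.1094.

P = 0.1094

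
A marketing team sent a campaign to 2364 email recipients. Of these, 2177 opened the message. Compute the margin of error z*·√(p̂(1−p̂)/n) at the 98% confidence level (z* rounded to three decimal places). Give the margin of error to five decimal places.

p̂ = 2177/2364 = 0.92090.
Standard error of p̂: √(0.072846/2364) = √0.000030815 = 0.005551.
For 98% confidence, z* = 2.326.
ME = 2.326·0.005551 = 0.01291.

ME = 0.01291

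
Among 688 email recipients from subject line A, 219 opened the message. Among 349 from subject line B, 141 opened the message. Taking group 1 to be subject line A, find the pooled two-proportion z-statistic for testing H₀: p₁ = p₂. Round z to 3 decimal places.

Sample proportions: p̂₁ = 219/688 = 0.31831 and p̂₂ = 141/349 = 0.40401.
Pooled p̂ = (219+141)/(688+349) = 360/1037 = 0.34716.
Pooled SE = √[0.2266385·0.00431882] ≈ 0.031286.
z = (p̂₁ − p̂₂)/SE = (0.31831 − 0.40401)/0.031286 = -0.08570/0.031286 = -2.739.

z = -2.739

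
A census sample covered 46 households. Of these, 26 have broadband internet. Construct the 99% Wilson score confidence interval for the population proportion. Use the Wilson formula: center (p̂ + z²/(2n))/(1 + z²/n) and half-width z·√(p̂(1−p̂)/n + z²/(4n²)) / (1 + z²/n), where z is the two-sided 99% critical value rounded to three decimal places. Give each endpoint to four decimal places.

(0.3808, 0.7332)

Here p̂ = 26/46 = 0.56522 and z = 2.576 (z² = 6.635776).
Denominator 1 + z²/n = 1 + 6.635776/46 = 1.144256.
Adjusted center: (0.56522 + z²/(2n))/1.144256 = 0.55700.
Radicand: p̂(1−p̂)/n + z²/(4n²) = 0.005342319 + 0.000784000 = 0.006126319.
Half-width = 2.576·√0.006126319/1.144256 = 0.17621.
So the interval runs from 0.3808 to 0.7332.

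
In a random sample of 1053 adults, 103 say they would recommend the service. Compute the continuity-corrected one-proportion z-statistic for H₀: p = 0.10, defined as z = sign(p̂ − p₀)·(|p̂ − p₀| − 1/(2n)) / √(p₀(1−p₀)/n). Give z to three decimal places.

z = -0.185

The sample proportion is 103/1053 = 0.09782. p̂ − p₀ = -0.002184.
Continuity correction 1/(2n) = 1/2106 = 0.000475.
Corrected numerator: |-0.002184| − 0.000475 = 0.001709.
Null standard error: √(0.10·0.90/1053) = √0.000085470 = 0.009245.
z = −0.001709/0.009245 = -0.185.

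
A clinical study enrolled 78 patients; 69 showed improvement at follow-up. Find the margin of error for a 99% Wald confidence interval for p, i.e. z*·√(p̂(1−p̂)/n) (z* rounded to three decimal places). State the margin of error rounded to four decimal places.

ME = 0.0932

With x = 69 successes in n = 78, p̂ = 0.88462.
SE = √(p̂(1−p̂)/n) = √(0.102071/78) = 0.036175.
z* = 2.576 at the 99% level.
So ME = 0.0932.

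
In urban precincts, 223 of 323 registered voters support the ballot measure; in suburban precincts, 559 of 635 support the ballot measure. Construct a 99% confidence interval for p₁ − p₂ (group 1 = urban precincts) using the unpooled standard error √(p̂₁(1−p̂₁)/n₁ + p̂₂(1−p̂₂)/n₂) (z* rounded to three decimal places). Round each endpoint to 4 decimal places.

p̂₁ = 223/323 = 0.69040, p̂₂ = 559/635 = 0.88031; p̂₁ − p̂₂ = -0.18991.
Unpooled SE = √(p̂₁(1−p̂₁)/n₁ + p̂₂(1−p̂₂)/n₂) = √(0.000661755 + 0.000165922) = 0.028769.
The 99% critical value is z* = 2.576. Margin = 2.576·0.028769 = 0.07411.
CI: -0.18991 ± 0.07411 = (-0.2640, -0.1158).

(-0.2640, -0.1158)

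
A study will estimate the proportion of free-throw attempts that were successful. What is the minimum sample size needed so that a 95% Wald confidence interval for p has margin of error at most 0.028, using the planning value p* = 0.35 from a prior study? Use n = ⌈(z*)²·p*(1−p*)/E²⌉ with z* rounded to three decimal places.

n = 1115

The 95% critical value is z* = 1.960.
p*(1−p*) = 0.35·0.65 = 0.2275.
Required n before rounding: 3.841600 × 0.2275 / 0.028² = 1114.750.
Rounding up, n = 1115.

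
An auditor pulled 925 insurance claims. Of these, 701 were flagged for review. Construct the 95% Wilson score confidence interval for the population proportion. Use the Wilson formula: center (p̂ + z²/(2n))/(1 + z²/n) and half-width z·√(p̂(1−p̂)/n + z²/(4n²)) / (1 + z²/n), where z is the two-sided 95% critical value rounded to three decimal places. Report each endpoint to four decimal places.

(0.7292, 0.7843)

Here p̂ = 701/925 = 0.75784 and z = 1.960 (z² = 3.841600).
1 + z²/n = 1.004153.
Adjusted center: (0.75784 + z²/(2n))/1.004153 = 0.75677.
Radicand: p̂(1−p̂)/n + z²/(4n²) = 0.000198400 + 0.000001122 = 0.000199522.
Half-width = 1.960·√0.000199522/1.004153 = 0.02757.
So the interval runs from 0.7292 to 0.7843.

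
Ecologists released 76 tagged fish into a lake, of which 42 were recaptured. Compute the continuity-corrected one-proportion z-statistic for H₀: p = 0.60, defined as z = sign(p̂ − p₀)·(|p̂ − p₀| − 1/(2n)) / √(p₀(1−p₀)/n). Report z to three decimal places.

z = -0.726

Sample proportion p̂ = 42/76 = 0.55263. p̂ − p₀ = -0.047368.
Continuity correction 1/(2n) = 1/152 = 0.006579.
Corrected numerator: |-0.047368| − 0.006579 = 0.040789.
SE₀ = √(0.60·0.40/76) = 0.056195.
z = −0.040789/0.056195 = -0.726.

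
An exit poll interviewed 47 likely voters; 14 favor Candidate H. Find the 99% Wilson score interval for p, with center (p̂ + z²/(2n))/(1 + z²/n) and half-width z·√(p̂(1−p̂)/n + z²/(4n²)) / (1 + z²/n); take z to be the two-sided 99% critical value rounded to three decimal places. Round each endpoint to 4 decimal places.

(0.1601, 0.4857)

p̂ = 14/47 = 0.29787; z = 2.576, so z² = 6.635776.
Denominator 1 + z²/n = 1 + 6.635776/47 = 1.141187.
Center = (0.29787 + 0.070593)/1.141187 = 0.32288.
Radicand: p̂(1−p̂)/n + z²/(4n²) = 0.004449881 + 0.000750993 = 0.005200874.
Half-width = 2.576·√0.005200874/1.141187 = 0.16279.
Interval: 0.32288 ± 0.16279 → (0.1601, 0.4857).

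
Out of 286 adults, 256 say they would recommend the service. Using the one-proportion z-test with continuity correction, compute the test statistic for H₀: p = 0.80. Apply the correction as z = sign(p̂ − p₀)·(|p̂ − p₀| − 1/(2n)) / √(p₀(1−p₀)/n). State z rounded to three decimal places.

p̂ = 256/286 = 0.89510. p̂ − p₀ = 0.095105.
1/(2n) = 0.001748.
Corrected numerator: |0.095105| − 0.001748 = 0.093357.
Null standard error: √(0.80·0.20/286) = √0.000559441 = 0.023652.
z = +0.093357/0.023652 = 3.947.

z = 3.947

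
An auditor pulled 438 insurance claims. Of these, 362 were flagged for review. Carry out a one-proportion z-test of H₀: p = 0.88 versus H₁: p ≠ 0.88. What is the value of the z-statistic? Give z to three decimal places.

z = -3.447

p̂ = 362/438 = 0.82648.
SE₀ = √(0.88·0.12/438) = 0.015527.
z = (p̂ − p₀)/SE = (0.82648 − 0.88)/0.015527 = -3.447.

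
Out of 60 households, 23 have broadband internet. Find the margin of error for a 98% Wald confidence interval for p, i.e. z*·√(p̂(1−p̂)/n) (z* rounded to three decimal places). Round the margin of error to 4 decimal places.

p̂ = 23/60 = 0.38333.
SE = √(p̂(1−p̂)/n) = √(0.236389/60) = 0.062768.
The 98% critical value is z* = 2.326.
So ME = 0.1460.

ME = 0.1460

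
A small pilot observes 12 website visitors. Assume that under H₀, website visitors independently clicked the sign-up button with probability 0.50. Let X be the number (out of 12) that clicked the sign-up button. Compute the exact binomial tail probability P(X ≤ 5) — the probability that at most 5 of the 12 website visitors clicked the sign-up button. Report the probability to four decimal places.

P = 0.3872

X ~ Binomial(n=12, p=0.50).
P(X ≤ 5) = Σ_{j=0}^{5} C(12,j)·0.50^j·0.50^{12−j}.
= 0.000244 + 0.002930 + 0.016113 + 0.053711 + 0.120850 + 0.193359 = 0.3872.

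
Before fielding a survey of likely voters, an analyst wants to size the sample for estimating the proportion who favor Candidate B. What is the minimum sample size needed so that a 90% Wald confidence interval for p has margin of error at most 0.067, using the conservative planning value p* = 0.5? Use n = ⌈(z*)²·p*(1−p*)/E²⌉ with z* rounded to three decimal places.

z* = 1.645 at the 90% level.
p*(1−p*) = 0.2500.
Required n before rounding: 2.706025 × 0.2500 / 0.067² = 150.703.
⌈150.703⌉ = 151.

n = 151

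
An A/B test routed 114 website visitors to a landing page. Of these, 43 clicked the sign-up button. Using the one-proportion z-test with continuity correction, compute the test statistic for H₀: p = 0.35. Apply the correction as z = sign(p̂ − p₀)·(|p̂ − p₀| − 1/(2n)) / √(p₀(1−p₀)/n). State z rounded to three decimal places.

z = 0.511

The sample proportion is 43/114 = 0.37719. p̂ − p₀ = 0.027193.
Continuity correction 1/(2n) = 1/228 = 0.004386.
Corrected numerator: |0.027193| − 0.004386 = 0.022807.
SE₀ = √(0.35·0.65/114) = 0.044672.
z = (+)0.022807/0.044672 = 0.511.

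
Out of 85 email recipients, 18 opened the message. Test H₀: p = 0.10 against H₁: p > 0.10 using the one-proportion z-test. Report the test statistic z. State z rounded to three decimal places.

The sample proportion is 18/85 = 0.21176.
SE₀ = √(0.10·0.90/85) = 0.032540.
z = (0.21176 − 0.10)/0.032540 = 0.11176/0.032540 = 3.435.

z = 3.435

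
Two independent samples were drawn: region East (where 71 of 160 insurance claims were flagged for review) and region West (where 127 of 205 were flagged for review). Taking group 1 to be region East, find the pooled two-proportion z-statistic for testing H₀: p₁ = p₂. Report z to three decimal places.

p̂₁ = 71/160 = 0.44375, p̂₂ = 127/205 = 0.61951.
Pooled p̂ = (71+127)/(160+205) = 198/365 = 0.54247.
SE = √[p̂(1−p̂)(1/n₁+1/n₂)] = √[0.54247·0.45753·(1/160+1/205)] ≈ 0.052554.
z = -0.17576/0.052554 = -3.344.

z = -3.344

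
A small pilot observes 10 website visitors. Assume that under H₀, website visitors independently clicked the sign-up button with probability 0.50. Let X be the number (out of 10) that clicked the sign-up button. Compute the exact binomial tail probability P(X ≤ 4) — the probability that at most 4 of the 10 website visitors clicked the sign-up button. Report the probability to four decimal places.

P = 0.3770

X ~ Binomial(n=10, p=0.50).
P(X ≤ 4) = Σ_{j=0}^{4} C(10,j)·0.50^j·0.50^{10−j}.
= 0.000977 + 0.009766 + 0.043945 + 0.117188 + 0.205078 = 0.3770.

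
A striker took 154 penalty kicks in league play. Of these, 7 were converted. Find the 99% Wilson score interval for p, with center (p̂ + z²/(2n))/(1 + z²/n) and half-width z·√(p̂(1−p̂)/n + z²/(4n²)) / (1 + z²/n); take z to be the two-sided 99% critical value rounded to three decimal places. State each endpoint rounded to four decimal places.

(0.0179, 0.1105)

Here p̂ = 7/154 = 0.04545 and z = 2.576 (z² = 6.635776).
1 + z²/n = 1.043089.
Adjusted center: (0.04545 + z²/(2n))/1.043089 = 0.06423.
Radicand: p̂(1−p̂)/n + z²/(4n²) = 0.000281743 + 0.000069950 = 0.000351693.
Half-width = 2.576·√0.000351693/1.043089 = 0.04631.
Interval: 0.06423 ± 0.04631 → (0.0179, 0.1105).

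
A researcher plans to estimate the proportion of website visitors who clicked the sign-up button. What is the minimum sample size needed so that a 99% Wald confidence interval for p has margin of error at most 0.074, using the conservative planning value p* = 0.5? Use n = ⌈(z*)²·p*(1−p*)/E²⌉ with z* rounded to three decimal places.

n = 303

z* = 2.576 at the 99% level.
p*(1−p*) = 0.2500.
Required n before rounding: 6.635776 × 0.2500 / 0.074² = 302.948.
⌈302.948⌉ = 303.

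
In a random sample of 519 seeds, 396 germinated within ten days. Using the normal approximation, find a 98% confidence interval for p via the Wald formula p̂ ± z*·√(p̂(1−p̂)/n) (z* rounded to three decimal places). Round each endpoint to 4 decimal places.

The sample proportion is 396/519 = 0.76301.
Standard error of p̂: √(0.180828/519) = √0.000348416 = 0.018666.
The 98% critical value is z* = 2.326.
Margin = 2.326·0.018666 = 0.04342.
CI: 0.76301 ± 0.04342 = (0.7196, 0.8064).

(0.7196, 0.8064)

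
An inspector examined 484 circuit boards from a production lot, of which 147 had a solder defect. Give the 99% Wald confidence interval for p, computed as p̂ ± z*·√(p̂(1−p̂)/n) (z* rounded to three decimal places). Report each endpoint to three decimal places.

With x = 147 successes in n = 484, p̂ = 0.30372.
Standard error of p̂: √(0.211474/484) = √0.000436929 = 0.020903.
The 99% critical value is z* = 2.576.
Margin of error: 2.576 × 0.020903 = 0.05385.
So the interval runs from 0.250 to 0.358.

(0.250, 0.358)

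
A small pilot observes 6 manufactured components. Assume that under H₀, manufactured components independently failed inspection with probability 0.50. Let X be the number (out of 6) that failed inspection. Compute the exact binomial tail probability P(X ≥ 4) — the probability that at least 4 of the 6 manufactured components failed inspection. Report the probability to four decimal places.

X is binomial with n = 6 and p = 0.50.
P(X ≥ 4) = C(6,4)·0.50^4·0.50^2 + C(6,5)·0.50^5·0.50^1 + C(6,6)·0.50^6·0.50^0.
= 0.234375 + 0.093750 + 0.015625 = 0.3438.

P = 0.3438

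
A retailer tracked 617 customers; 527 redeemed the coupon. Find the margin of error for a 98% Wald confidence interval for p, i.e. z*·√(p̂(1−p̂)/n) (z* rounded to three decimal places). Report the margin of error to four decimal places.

ME = 0.0331

With x = 527 successes in n = 617, p̂ = 0.85413.
SE = √(p̂(1−p̂)/n) = √(0.124590/617) = 0.014210.
For 98% confidence, z* = 2.326.
So ME = 0.0331.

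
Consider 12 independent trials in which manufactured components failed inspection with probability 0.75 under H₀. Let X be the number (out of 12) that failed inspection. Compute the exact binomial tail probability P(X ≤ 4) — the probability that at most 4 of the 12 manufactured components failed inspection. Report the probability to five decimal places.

X is binomial with n = 12 and p = 0.75.
P(X ≤ 4) = Σ_{j=0}^{4} C(12,j)·0.75^j·0.25^{12−j}.
= 0.000000 + 0.000002 + 0.000035 + 0.000354 + 0.002390 = 0.00278.

P = 0.00278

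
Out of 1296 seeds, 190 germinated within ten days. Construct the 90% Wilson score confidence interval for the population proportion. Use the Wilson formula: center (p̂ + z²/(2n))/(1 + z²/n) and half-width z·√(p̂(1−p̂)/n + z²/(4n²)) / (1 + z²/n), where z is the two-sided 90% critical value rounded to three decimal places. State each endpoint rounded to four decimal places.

Here p̂ = 190/1296 = 0.14660 and z = 1.645 (z² = 2.706025).
1 + z²/n = 1.002088.
Center = (0.14660 + 0.001044)/1.002088 = 0.14734.
Radicand: p̂(1−p̂)/n + z²/(4n²) = 0.000096537 + 0.000000403 = 0.000096940.
Half-width = z·√(radicand)/denom = 1.645·0.009846/1.002088 = 0.01616.
So the interval runs from 0.1312 to 0.1635.

(0.1312, 0.1635)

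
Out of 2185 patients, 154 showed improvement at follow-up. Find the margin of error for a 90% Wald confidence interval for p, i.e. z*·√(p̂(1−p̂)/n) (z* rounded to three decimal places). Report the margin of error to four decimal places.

ME = 0.0090

With x = 154 successes in n = 2185, p̂ = 0.07048.
SE = √(p̂(1−p̂)/n) = √(0.065513/2185) = 0.005476.
z* = 1.645 at the 90% level.
Margin of error = z*·SE = 1.645 × 0.005476 = 0.0090.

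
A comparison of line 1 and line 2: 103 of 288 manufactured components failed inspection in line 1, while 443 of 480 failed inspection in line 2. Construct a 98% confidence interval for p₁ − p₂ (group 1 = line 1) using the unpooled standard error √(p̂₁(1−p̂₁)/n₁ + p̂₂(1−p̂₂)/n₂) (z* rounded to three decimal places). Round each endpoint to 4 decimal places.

p̂₁ = 0.35764, p̂₂ = 0.92292, so the observed difference is -0.56528.
Unpooled SE = √(p̂₁(1−p̂₁)/n₁ + p̂₂(1−p̂₂)/n₂) = √(0.000797685 + 0.000148211) = 0.030755.
For 98% confidence, z* = 2.326. Margin of error = 0.07154.
CI: -0.56528 ± 0.07154 = (-0.6368, -0.4937).

(-0.6368, -0.4937)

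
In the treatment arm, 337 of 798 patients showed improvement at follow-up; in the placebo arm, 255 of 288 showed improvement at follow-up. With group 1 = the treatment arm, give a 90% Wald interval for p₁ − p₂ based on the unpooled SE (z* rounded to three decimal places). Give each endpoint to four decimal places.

p̂₁ = 337/798 = 0.42231, p̂₂ = 255/288 = 0.88542; p̂₁ − p̂₂ = -0.46311.
Unpooled SE = √(p̂₁(1−p̂₁)/n₁ + p̂₂(1−p̂₂)/n₂) = √(0.000305719 + 0.000352271) = 0.025651.
The 90% critical value is z* = 1.645. Margin of error = 0.04220.
So the interval runs from -0.5053 to -0.4209.

(-0.5053, -0.4209)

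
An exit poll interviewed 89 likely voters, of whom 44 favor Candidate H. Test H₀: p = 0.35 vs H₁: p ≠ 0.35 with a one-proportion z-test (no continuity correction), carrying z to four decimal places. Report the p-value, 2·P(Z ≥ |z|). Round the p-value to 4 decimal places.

The sample proportion is 44/89 = 0.49438.
Null standard error: √(0.35·0.65/89) = √0.002556180 = 0.050559.
z = (p̂ − p₀)/SE = (44/89 − 0.35)/0.050559 ≈ 2.8557.
From the standard normal, 2·P(Z ≥ |z|) = 0.0043.

p-value = 0.0043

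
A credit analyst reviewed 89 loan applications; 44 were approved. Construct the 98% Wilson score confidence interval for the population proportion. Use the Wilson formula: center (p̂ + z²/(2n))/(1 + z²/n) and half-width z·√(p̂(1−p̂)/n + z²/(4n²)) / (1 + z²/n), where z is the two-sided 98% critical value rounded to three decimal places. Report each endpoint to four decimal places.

p̂ = 44/89 = 0.49438; z = 2.326, so z² = 5.410276.
Denominator 1 + z²/n = 1 + 5.410276/89 = 1.060790.
Adjusted center: (0.49438 + z²/(2n))/1.060790 = 0.49470.
Radicand: p̂(1−p̂)/n + z²/(4n²) = 0.002808634 + 0.000170757 = 0.002979391.
Half-width = z·√(radicand)/denom = 2.326·0.054584/1.060790 = 0.11969.
CI: 0.49470 ± 0.11969 = (0.3750, 0.6144).

(0.3750, 0.6144)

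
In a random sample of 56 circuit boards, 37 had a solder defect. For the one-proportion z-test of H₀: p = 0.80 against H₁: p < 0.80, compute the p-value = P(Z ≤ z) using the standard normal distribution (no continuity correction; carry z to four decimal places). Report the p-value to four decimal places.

The sample proportion is 37/56 = 0.66071.
SE₀ = √(0.80·0.20/56) = 0.053452.
Test statistic (full precision, shown to 4 dp): z = (37/56 − 0.80)/SE₀ ≈ -2.6058.
From the standard normal, P(Z ≤ z) = 0.0046.

p-value = 0.0046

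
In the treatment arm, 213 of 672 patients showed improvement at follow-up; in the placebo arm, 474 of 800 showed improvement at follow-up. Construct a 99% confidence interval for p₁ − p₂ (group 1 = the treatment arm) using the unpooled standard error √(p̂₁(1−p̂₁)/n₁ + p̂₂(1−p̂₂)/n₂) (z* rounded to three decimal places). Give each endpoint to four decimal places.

(-0.3399, -0.2112)

p̂₁ = 0.31696, p̂₂ = 0.59250, so the observed difference is -0.27554.
Unpooled SE = √(p̂₁(1−p̂₁)/n₁ + p̂₂(1−p̂₂)/n₂) = √(0.000322170 + 0.000301805) = 0.024979.
The 99% critical value is z* = 2.576. Margin of error = 0.06435.
So the interval runs from -0.3399 to -0.2112.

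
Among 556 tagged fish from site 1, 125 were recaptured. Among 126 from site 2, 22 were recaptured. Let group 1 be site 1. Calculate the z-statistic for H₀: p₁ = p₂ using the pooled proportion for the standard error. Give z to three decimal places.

p̂₁ = 125/556 = 0.22482, p̂₂ = 22/126 = 0.17460.
Pooling: p̂ = 147/682 = 0.21554.
Pooled SE = √[0.1690839·0.00973507] ≈ 0.040571.
z = 0.05022/0.040571 = 1.238.

z = 1.238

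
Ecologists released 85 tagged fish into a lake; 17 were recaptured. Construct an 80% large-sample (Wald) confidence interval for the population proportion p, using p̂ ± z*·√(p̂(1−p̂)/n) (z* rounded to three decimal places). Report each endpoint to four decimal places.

Sample proportion p̂ = 17/85 = 0.20000.
SE = √(p̂(1−p̂)/n) = √(0.160000/85) = 0.043386.
z* = 1.282 at the 80% level.
Margin of error: 1.282 × 0.043386 = 0.05562.
Interval: 0.20000 ± 0.05562 → (0.1444, 0.2556).

(0.1444, 0.2556)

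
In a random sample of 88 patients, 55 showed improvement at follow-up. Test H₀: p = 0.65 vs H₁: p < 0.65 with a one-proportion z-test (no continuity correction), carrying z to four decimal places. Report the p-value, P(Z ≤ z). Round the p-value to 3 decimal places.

Sample proportion p̂ = 55/88 = 0.62500.
Null standard error: √(0.65·0.35/88) = √0.002585227 = 0.050845.
z = (p̂ − p₀)/SE = (55/88 − 0.65)/0.050845 ≈ -0.4917.
p-value = P(Z ≤ z) with z = -0.4917 → 0.311.

p-value = 0.311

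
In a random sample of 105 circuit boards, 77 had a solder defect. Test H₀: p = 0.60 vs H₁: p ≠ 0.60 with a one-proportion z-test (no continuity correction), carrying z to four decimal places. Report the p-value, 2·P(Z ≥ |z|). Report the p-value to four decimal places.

p̂ = 77/105 = 0.73333.
Null standard error: √(0.60·0.40/105) = √0.002285714 = 0.047809.
Test statistic (full precision, shown to 4 dp): z = (77/105 − 0.60)/SE₀ ≈ 2.7889.
From the standard normal, 2·P(Z ≥ |z|) = 0.0053.

p-value = 0.0053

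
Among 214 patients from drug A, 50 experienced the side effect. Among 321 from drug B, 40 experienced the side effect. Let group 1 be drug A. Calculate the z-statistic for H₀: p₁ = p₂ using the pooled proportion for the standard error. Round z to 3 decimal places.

Sample proportions: p̂₁ = 50/214 = 0.23364 and p̂₂ = 40/321 = 0.12461.
Pooling: p̂ = 90/535 = 0.16822.
Pooled SE = √[0.1399249·0.00778816] ≈ 0.033011.
z = (p̂₁ − p̂₂)/SE = (0.23364 − 0.12461)/0.033011 = 0.10903/0.033011 = 3.303.

z = 3.303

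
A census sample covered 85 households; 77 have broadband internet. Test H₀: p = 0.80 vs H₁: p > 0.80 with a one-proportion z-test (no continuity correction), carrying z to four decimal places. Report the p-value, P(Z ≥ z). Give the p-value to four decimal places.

p-value = 0.0073

With x = 77 successes in n = 85, p̂ = 0.90588.
SE₀ = √(0.80·0.20/85) = 0.043386.
Test statistic (full precision, shown to 4 dp): z = (77/85 − 0.80)/SE₀ ≈ 2.4405.
p-value = P(Z ≥ z) with z = 2.4405 → 0.0073.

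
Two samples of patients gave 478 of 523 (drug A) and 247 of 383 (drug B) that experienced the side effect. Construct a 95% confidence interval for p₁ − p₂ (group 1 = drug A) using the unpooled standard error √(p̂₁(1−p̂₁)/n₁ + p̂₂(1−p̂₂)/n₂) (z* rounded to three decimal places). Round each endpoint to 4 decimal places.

(0.2154, 0.3227)

p̂₁ = 478/523 = 0.91396, p̂₂ = 247/383 = 0.64491; p̂₁ − p̂₂ = 0.26905.
SE = √(0.000150361 + 0.000597915) = √0.000748276 = 0.027355.
For 95% confidence, z* = 1.960. Margin of error = 0.05362.
So the interval runs from 0.2154 to 0.3227.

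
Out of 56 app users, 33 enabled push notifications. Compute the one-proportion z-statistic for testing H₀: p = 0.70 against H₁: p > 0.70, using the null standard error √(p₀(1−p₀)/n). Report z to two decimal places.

The sample proportion is 33/56 = 0.58929.
SE₀ = √(0.70·0.30/56) = 0.061237.
Test statistic: z = -0.11071/0.061237 = -1.81.

z = -1.81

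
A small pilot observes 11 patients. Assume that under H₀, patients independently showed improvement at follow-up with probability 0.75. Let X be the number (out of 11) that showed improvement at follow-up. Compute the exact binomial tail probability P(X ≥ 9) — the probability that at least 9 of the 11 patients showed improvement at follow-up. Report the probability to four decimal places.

P = 0.4552

X ~ Binomial(n=11, p=0.75).
P(X ≥ 9) = C(11,9)·0.75^9·0.25^2 + C(11,10)·0.75^10·0.25^1 + C(11,11)·0.75^11·0.25^0.
= 0.258104 + 0.154862 + 0.042235 = 0.4552.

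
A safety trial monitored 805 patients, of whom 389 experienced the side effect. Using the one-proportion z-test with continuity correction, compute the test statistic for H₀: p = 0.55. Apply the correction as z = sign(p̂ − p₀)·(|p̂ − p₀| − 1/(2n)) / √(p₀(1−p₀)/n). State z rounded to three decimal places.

The sample proportion is 389/805 = 0.48323. p̂ − p₀ = -0.066770.
Continuity correction 1/(2n) = 1/1610 = 0.000621.
Corrected numerator: |-0.066770| − 0.000621 = 0.066149.
SE₀ = √(0.55·0.45/805) = 0.017534.
z = (−)0.066149/0.017534 = -3.773.

z = -3.773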